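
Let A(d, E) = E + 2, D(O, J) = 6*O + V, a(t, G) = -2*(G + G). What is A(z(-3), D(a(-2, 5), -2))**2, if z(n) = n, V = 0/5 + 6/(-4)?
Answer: 57121/4 ≈ 14280.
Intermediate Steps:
V = -3/2 (V = 0*(1/5) + 6*(-1/4) = 0 - 3/2 = -3/2 ≈ -1.5000)
a(t, G) = -4*G
D(O, J) = -3/2 + 6*O (D(O, J) = 6*O - 3/2 = -3/2 + 6*O)
A(d, E) = 2 + E
A(z(-3), D(a(-2, 5), -2))**2 = (2 + (-3/2 + 6*(-4*5)))**2 = (2 + (-3/2 + 6*(-20)))**2 = (2 + (-3/2 - 120))**2 = (2 - 243/2)**2 = (-239/2)**2 = 57121/4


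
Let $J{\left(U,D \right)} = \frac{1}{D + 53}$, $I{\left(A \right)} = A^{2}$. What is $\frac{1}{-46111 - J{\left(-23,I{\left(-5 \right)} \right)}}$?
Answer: $- \frac{78}{3596659} \approx -2.1687 \cdot 10^{-5}$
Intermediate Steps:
$J{\left(U,D \right)} = \frac{1}{53 + D}$
$\frac{1}{-46111 - J{\left(-23,I{\left(-5 \right)} \right)}} = \frac{1}{-46111 - \frac{1}{53 + \left(-5\right)^{2}}} = \frac{1}{-46111 - \frac{1}{53 + 25}} = \frac{1}{-46111 - \frac{1}{78}} = \frac{1}{- \frac{3596659}{78}} = - \frac{78}{3596659}$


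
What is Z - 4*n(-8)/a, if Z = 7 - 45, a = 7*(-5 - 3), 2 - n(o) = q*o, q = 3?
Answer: -253/7 ≈ -36.143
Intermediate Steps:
n(o) = 2 - 3*o
a = -56 (a = 7*(-8) = -56)
Z = -38
Z - 4*n(-8)/a = -38 - 4*(2 - 3*(-8))/(-56) = -38 - 4*(2 + 24)*(-1)/56 = -38 - 104*(-1)/56 = -38 - 4*(-13/28) = -38 + 13/7 = -253/7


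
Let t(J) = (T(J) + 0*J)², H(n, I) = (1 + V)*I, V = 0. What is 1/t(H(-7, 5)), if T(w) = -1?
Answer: 1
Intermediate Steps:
H(n, I) = I (H(n, I) = (1 + 0)*I = 1*I = I)
t(J) = 1 (t(J) = (-1 + 0*J)² = (-1 + 0)² = (-1)² = 1)
1/t(H(-7, 5)) = 1/1 = 1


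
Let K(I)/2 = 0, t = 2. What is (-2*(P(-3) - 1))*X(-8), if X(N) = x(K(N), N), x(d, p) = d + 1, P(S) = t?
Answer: -2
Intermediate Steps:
P(S) = 2
K(I) = 0 (K(I) = 2*0 = 0)
x(d, p) = 1 + d
X(N) = 1 (X(N) = 1 + 0 = 1)
(-2*(P(-3) - 1))*X(-8) = -2*(2 - 1)*1 = -2*1*1 = -2*1 = -2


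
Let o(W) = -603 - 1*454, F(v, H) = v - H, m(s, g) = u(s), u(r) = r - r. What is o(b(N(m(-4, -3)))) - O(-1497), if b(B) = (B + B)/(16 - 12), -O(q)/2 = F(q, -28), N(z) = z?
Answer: -3995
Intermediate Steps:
u(r) = 0
m(s, g) = 0
O(q) = -56 - 2*q (O(q) = -2*(q - 1*(-28)) = -2*(q + 28) = -2*(28 + q) = -56 - 2*q)
b(B) = B/2 (b(B) = (2*B)/4 = (2*B)*(1/4) = B/2)
o(W) = -1057 (o(W) = -603 - 454 = -1057)
o(b(N(m(-4, -3)))) - O(-1497) = -1057 - (-56 - 2*(-1497)) = -1057 - (-56 + 2994) = -1057 - 1*2938 = -1057 - 2938 = -3995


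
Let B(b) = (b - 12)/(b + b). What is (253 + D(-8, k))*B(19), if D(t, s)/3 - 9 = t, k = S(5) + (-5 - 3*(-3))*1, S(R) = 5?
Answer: 896/19 ≈ 47.158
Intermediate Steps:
B(b) = (-12 + b)/(2*b) (B(b) = (-12 + b)/((2*b)) = (-12 + b)*(1/(2*b)) = (-12 + b)/(2*b))
k = 9 (k = 5 + (-5 - 3*(-3))*1 = 5 + (-5 + 9)*1 = 5 + 4*1 = 5 + 4 = 9)
D(t, s) = 27 + 3*t
(253 + D(-8, k))*B(19) = (253 + (27 + 3*(-8)))*((½)*(-12 + 19)/19) = (253 + (27 - 24))*((½)*(1/19)*7) = (253 + 3)*(7/38) = 256*(7/38) = 896/19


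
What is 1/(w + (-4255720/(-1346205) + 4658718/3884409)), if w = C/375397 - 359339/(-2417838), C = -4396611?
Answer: -5022527680656139855806/36175596933834272927819 ≈ -0.13884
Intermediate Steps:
w = -10495398364435/907649131686 (w = -4396611/375397 - 359339/(-2417838) = -4396611*1/375397 - 359339*(-1/2417838) = -4396611/375397 + 359339/2417838 = -10495398364435/907649131686 ≈ -11.563)
1/(w + (-4255720/(-1346205) + 4658718/3884409)) = 1/(-10495398364435/907649131686 + (-4255720/(-1346205) + 4658718/3884409)) = 1/(-10495398364435/907649131686 + (-4255720*(-1/1346205) + 4658718*(1/3884409))) = 1/(-10495398364435/907649131686 + (121592/38463 + 1552906/1294803)) = 1/(-10495398364435/907649131686 + 72389036618/16600669263) = 1/(-36175596933834272927819/5022527680656139855806) = -5022527680656139855806/36175596933834272927819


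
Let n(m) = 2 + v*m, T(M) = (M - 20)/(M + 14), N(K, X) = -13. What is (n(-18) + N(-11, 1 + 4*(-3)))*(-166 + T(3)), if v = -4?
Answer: -10187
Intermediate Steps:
T(M) = (-20 + M)/(14 + M)
n(m) = 2 - 4*m
(n(-18) + N(-11, 1 + 4*(-3)))*(-166 + T(3)) = ((2 - 4*(-18)) - 13)*(-166 + (-20 + 3)/(14 + 3)) = ((2 + 72) - 13)*(-166 - 17/17) = (74 - 13)*(-166 + (1/17)*(-17)) = 61*(-166 - 1) = 61*(-167) = -10187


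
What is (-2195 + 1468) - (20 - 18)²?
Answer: -731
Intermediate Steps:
(-2195 + 1468) - (20 - 18)² = -727 - 1*2² = -727 - 1*4 = -727 - 4 = -731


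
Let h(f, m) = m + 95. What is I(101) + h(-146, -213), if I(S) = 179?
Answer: 61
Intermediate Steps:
h(f, m) = 95 + m
I(101) + h(-146, -213) = 179 + (95 - 213) = 179 - 118 = 61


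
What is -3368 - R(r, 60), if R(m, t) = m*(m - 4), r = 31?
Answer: -4205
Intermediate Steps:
R(m, t) = m*(-4 + m)
-3368 - R(r, 60) = -3368 - 31*(-4 + 31) = -3368 - 31*27 = -3368 - 1*837 = -3368 - 837 = -4205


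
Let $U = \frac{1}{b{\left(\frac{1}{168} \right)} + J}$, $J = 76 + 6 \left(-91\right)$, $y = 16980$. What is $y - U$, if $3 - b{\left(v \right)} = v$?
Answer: $\frac{1332200028}{78457} \approx 16980.0$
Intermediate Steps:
$b{\left(v \right)} = 3 - v$
$J = -470$ ($J = 76 - 546 = -470$)
$U = - \frac{168}{78457}$ ($U = \frac{1}{\left(3 - \frac{1}{168}\right) - 470} = \frac{1}{\frac{503}{168} - 470} = \frac{1}{- \frac{78457}{168}} = - \frac{168}{78457} \approx -0.0021413$)
$y - U = 16980 - - \frac{168}{78457} = 16980 + \frac{168}{78457} = \frac{1332200028}{78457}$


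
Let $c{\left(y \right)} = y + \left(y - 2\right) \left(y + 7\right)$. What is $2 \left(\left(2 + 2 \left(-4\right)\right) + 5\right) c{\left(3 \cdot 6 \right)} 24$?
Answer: $-20064$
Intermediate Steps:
$c{\left(y \right)} = y + \left(-2 + y\right) \left(7 + y\right)$
$2 \left(\left(2 + 2 \left(-4\right)\right) + 5\right) c{\left(3 \cdot 6 \right)} 24 = 2 \left(\left(2 + 2 \left(-4\right)\right) + 5\right) \left(-14 + \left(3 \cdot 6\right)^{2} + 6 \cdot 3 \cdot 6\right) 24 = 2 \left(\left(2 - 8\right) + 5\right) \left(-14 + 18^{2} + 6 \cdot 18\right) 24 = 2 \left(-6 + 5\right) \left(-14 + 324 + 108\right) 24 = 2 \left(-1\right) 418 \cdot 24 = \left(-2\right) 418 \cdot 24 = \left(-836\right) 24 = -20064$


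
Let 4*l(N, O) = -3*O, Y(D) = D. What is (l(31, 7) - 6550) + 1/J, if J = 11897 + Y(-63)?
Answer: -155149655/23668 ≈ -6555.3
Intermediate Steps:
l(N, O) = -3*O/4 (l(N, O) = (-3*O)/4 = -3*O/4)
J = 11834 (J = 11897 - 63 = 11834)
(l(31, 7) - 6550) + 1/J = (-¾*7 - 6550) + 1/11834 = (-21/4 - 6550) + 1/11834 = -26221/4 + 1/11834 = -155149655/23668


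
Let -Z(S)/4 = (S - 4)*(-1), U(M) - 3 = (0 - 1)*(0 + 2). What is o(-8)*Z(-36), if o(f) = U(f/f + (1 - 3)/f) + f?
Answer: 1120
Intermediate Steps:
U(M) = 1 (U(M) = 3 + (0 - 1)*(0 + 2) = 3 - 1*2 = 3 - 2 = 1)
o(f) = 1 + f
Z(S) = -16 + 4*S (Z(S) = -4*(S - 4)*(-1) = -4*(-4 + S)*(-1) = -4*(4 - S) = -16 + 4*S)
o(-8)*Z(-36) = (1 - 8)*(-16 + 4*(-36)) = -7*(-16 - 144) = -7*(-160) = 1120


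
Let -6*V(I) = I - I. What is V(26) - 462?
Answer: -462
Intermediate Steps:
V(I) = 0 (V(I) = -(I - I)/6 = -⅙*0 = 0)
V(26) - 462 = 0 - 462 = -462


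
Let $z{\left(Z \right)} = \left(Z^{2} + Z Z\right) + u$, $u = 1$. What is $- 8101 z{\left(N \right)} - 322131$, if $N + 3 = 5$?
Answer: $-395040$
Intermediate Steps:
$N = 2$ ($N = -3 + 5 = 2$)
$z{\left(Z \right)} = 1 + 2 Z^{2}$ ($z{\left(Z \right)} = \left(Z^{2} + Z Z\right) + 1 = \left(Z^{2} + Z^{2}\right) + 1 = 2 Z^{2} + 1 = 1 + 2 Z^{2}$)
$- 8101 z{\left(N \right)} - 322131 = - 8101 \left(1 + 2 \cdot 2^{2}\right) - 322131 = - 8101 \left(1 + 2 \cdot 4\right) - 322131 = - 8101 \left(1 + 8\right) - 322131 = \left(-8101\right) 9 - 322131 = -72909 - 322131 = -395040$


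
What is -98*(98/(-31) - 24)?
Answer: 82516/31 ≈ 2661.8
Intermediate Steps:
-98*(98/(-31) - 24) = -98*(98*(-1/31) - 24) = -98*(-98/31 - 24) = -98*(-842/31) = 82516/31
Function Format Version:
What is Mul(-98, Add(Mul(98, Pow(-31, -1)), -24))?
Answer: Rational(82516, 31) ≈ 2661.8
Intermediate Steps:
Mul(-98, Add(Mul(98, Pow(-31, -1)), -24)) = Mul(-98, Add(Mul(98, Rational(-1, 31)), -24)) = Mul(-98, Add(Rational(-98, 31), -24)) = Mul(-98, Rational(-842, 31)) = Rational(82516, 31)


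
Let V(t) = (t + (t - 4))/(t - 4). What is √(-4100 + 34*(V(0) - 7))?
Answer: 4*I*√269 ≈ 65.605*I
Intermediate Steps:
V(t) = (-4 + 2*t)/(-4 + t) (V(t) = (t + (-4 + t))/(-4 + t) = (-4 + 2*t)/(-4 + t))
√(-4100 + 34*(V(0) - 7)) = √(-4100 + 34*(2*(-2 + 0)/(-4 + 0) - 7)) = √(-4100 + 34*(2*(-2)/(-4) - 7)) = √(-4100 + 34*(2*(-¼)*(-2) - 7)) = √(-4100 + 34*(1 - 7)) = √(-4100 + 34*(-6)) = √(-4100 - 204) = √(-4304) = 4*I*√269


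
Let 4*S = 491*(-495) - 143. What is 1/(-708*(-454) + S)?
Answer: 1/260635 ≈ 3.8368e-6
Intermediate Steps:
S = -60797 (S = (491*(-495) - 143)/4 = (-243045 - 143)/4 = (1/4)*(-243188) = -60797)
1/(-708*(-454) + S) = 1/(-708*(-454) - 60797) = 1/(321432 - 60797) = 1/260635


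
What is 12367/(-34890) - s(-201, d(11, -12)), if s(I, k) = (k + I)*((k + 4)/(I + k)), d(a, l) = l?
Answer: 266753/34890 ≈ 7.6455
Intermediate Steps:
s(I, k) = 4 + k (s(I, k) = (I + k)*((4 + k)/(I + k)) = 4 + k)
12367/(-34890) - s(-201, d(11, -12)) = 12367/(-34890) - (4 - 12) = 12367*(-1/34890) - 1*(-8) = -12367/34890 + 8 = 266753/34890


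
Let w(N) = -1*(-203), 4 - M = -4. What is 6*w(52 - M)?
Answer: 1218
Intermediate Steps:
M = 8 (M = 4 - 1*(-4) = 4 + 4 = 8)
w(N) = 203
6*w(52 - M) = 6*203 = 1218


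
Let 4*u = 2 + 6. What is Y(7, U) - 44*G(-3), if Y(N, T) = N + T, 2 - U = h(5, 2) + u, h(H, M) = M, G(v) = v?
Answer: 137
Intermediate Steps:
u = 2 (u = (2 + 6)/4 = (¼)*8 = 2)
U = -2 (U = 2 - (2 + 2) = 2 - 1*4 = 2 - 4 = -2)
Y(7, U) - 44*G(-3) = (7 - 2) - 44*(-3) = 5 + 132 = 137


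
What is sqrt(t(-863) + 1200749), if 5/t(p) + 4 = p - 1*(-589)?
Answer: sqrt(92798684326)/278 ≈ 1095.8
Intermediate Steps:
t(p) = 5/(585 + p) (t(p) = 5/(-4 + (p - 1*(-589))) = 5/(-4 + (p + 589)) = 5/(-4 + (589 + p)) = 5/(585 + p))
sqrt(t(-863) + 1200749) = sqrt(5/(585 - 863) + 1200749) = sqrt(5/(-278) + 1200749) = sqrt(5*(-1/278) + 1200749) = sqrt(-5/278 + 1200749) = sqrt(333808217/278) = sqrt(92798684326)/278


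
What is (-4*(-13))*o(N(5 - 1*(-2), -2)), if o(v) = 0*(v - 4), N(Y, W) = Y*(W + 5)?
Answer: 0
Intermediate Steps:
N(Y, W) = Y*(5 + W)
o(v) = 0 (o(v) = 0*(-4 + v) = 0)
(-4*(-13))*o(N(5 - 1*(-2), -2)) = -4*(-13)*0 = 52*0 = 0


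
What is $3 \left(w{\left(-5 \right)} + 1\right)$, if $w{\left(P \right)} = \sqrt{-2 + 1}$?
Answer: $3 + 3 i \approx 3.0 + 3.0 i$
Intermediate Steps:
$w{\left(P \right)} = i$ ($w{\left(P \right)} = \sqrt{-1} = i$)
$3 \left(w{\left(-5 \right)} + 1\right) = 3 \left(i + 1\right) = 3 \left(1 + i\right) = 3 + 3 i$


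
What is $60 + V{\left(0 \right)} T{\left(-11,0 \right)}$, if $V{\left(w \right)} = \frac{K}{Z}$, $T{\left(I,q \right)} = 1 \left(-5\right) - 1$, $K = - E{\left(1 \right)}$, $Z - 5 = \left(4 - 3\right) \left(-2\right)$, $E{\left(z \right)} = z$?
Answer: $62$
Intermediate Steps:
$Z = 3$ ($Z = 5 + \left(4 - 3\right) \left(-2\right) = 5 + 1 \left(-2\right) = 5 - 2 = 3$)
$K = -1$ ($K = \left(-1\right) 1 = -1$)
$T{\left(I,q \right)} = -6$ ($T{\left(I,q \right)} = -5 - 1 = -6$)
$V{\left(w \right)} = - \frac{1}{3}$
$60 + V{\left(0 \right)} T{\left(-11,0 \right)} = 60 - -2 = 60 + 2 = 62$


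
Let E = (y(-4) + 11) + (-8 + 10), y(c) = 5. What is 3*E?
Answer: 54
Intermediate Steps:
E = 18 (E = (5 + 11) + (-8 + 10) = 16 + 2 = 18)
3*E = 3*18 = 54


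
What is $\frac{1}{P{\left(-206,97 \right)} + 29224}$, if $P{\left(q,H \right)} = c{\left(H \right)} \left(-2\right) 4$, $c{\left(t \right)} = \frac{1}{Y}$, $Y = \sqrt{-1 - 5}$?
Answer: $\frac{10959}{320265820} - \frac{i \sqrt{6}}{640531640} \approx 3.4218 \cdot 10^{-5} - 3.8241 \cdot 10^{-9} i$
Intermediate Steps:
$Y = i \sqrt{6}$ ($Y = \sqrt{-6} = i \sqrt{6} \approx 2.4495 i$)
$c{\left(t \right)} = - \frac{i \sqrt{6}}{6}$ ($c{\left(t \right)} = \frac{1}{i \sqrt{6}} = - \frac{i \sqrt{6}}{6}$)
$P{\left(q,H \right)} = \frac{4 i \sqrt{6}}{3}$ ($P{\left(q,H \right)} = - \frac{i \sqrt{6}}{6} \left(-2\right) 4 = \frac{i \sqrt{6}}{3} \cdot 4 = \frac{4 i \sqrt{6}}{3}$)
$\frac{1}{P{\left(-206,97 \right)} + 29224} = \frac{1}{\frac{4 i \sqrt{6}}{3} + 29224} = \frac{1}{29224 + \frac{4 i \sqrt{6}}{3}}$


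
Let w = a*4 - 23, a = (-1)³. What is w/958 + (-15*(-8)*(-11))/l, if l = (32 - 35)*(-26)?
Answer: -211111/12454 ≈ -16.951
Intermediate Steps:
a = -1
l = 78 (l = -3*(-26) = 78)
w = -27 (w = -1*4 - 23 = -4 - 23 = -27)
w/958 + (-15*(-8)*(-11))/l = -27/958 + (-15*(-8)*(-11))/78 = -27*1/958 + (120*(-11))*(1/78) = -27/958 - 1320*1/78 = -27/958 - 220/13 = -211111/12454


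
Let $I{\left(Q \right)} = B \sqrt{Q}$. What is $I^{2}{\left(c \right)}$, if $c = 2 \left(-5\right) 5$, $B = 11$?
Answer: $-6050$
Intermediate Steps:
$c = -50$ ($c = \left(-10\right) 5 = -50$)
$I{\left(Q \right)} = 11 \sqrt{Q}$
$I^{2}{\left(c \right)} = \left(11 \sqrt{-50}\right)^{2} = \left(11 \cdot 5 i \sqrt{2}\right)^{2} = \left(55 i \sqrt{2}\right)^{2} = -6050$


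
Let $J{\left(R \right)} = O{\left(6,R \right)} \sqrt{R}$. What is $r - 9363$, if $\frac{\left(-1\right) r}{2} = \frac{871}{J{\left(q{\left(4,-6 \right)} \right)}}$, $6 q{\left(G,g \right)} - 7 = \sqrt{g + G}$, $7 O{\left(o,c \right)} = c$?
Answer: $-9363 - \frac{73164 \sqrt{6}}{\left(7 + i \sqrt{2}\right)^{\frac{3}{2}}} \approx -18337.0 + 2766.3 i$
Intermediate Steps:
$O{\left(o,c \right)} = \frac{c}{7}$
$q{\left(G,g \right)} = \frac{7}{6} + \frac{\sqrt{G + g}}{6}$ ($q{\left(G,g \right)} = \frac{7}{6} + \frac{\sqrt{g + G}}{6} = \frac{7}{6} + \frac{\sqrt{G + g}}{6}$)
$J{\left(R \right)} = \frac{R^{\frac{3}{2}}}{7}$ ($J{\left(R \right)} = \frac{R}{7} \sqrt{R} = \frac{R^{\frac{3}{2}}}{7}$)
$r = - \frac{12194}{\left(\frac{7}{6} + \frac{i \sqrt{2}}{6}\right)^{\frac{3}{2}}}$ ($r = - 2 \frac{871}{\frac{1}{7} \left(\frac{7}{6} + \frac{\sqrt{4 - 6}}{6}\right)^{\frac{3}{2}}} = - 2 \frac{871}{\frac{1}{7} \left(\frac{7}{6} + \frac{\sqrt{-2}}{6}\right)^{\frac{3}{2}}} = - 2 \frac{871}{\frac{1}{7} \left(\frac{7}{6} + \frac{i \sqrt{2}}{6}\right)^{\frac{3}{2}}} = - 2 \cdot 871 \frac{7}{\left(\frac{7}{6} + \frac{i \sqrt{2}}{6}\right)^{\frac{3}{2}}} = - 2 \frac{6097}{\left(\frac{7}{6} + \frac{i \sqrt{2}}{6}\right)^{\frac{3}{2}}} = - \frac{12194}{\left(\frac{7}{6} + \frac{i \sqrt{2}}{6}\right)^{\frac{3}{2}}} \approx -8973.9 + 2766.3 i$)
$r - 9363 = - \frac{73164 \sqrt{6}}{\left(7 + i \sqrt{2}\right)^{\frac{3}{2}}} - 9363 = -9363 - \frac{73164 \sqrt{6}}{\left(7 + i \sqrt{2}\right)^{\frac{3}{2}}}$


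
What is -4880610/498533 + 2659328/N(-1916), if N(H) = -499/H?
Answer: 362879860556342/35538281 ≈ 1.0211e+7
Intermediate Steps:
-4880610/498533 + 2659328/N(-1916) = -4880610/498533 + 2659328/((-499/(-1916))) = -4880610*1/498533 + 2659328/((-499*(-1/1916))) = -697230/71219 + 2659328/(499/1916) = -697230/71219 + 2659328*(1916/499) = -697230/71219 + 5095272448/499 = 362879860556342/35538281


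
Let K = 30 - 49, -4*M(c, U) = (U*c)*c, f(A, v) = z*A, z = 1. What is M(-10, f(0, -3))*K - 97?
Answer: -97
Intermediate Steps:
f(A, v) = A (f(A, v) = 1*A = A)
M(c, U) = -U*c²/4 (M(c, U) = -U*c*c/4 = -U*c²/4)
K = -19
M(-10, f(0, -3))*K - 97 = -¼*0*(-10)²*(-19) - 97 = -¼*0*100*(-19) - 97 = 0*(-19) - 97 = 0 - 97 = -97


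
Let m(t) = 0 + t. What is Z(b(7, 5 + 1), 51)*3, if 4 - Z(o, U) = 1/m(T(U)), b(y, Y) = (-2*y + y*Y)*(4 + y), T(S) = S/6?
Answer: 198/17 ≈ 11.647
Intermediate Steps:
T(S) = S/6 (T(S) = S*(⅙) = S/6)
m(t) = t
b(y, Y) = (4 + y)*(-2*y + Y*y) (b(y, Y) = (-2*y + Y*y)*(4 + y) = (4 + y)*(-2*y + Y*y))
Z(o, U) = 4 - 6/U (Z(o, U) = 4 - 1/(U/6) = 4 - 6/U)
Z(b(7, 5 + 1), 51)*3 = (4 - 6/51)*3 = (4 - 6*1/51)*3 = (4 - 2/17)*3 = (66/17)*3 = 198/17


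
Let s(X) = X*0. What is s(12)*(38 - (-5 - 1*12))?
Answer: 0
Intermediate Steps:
s(X) = 0
s(12)*(38 - (-5 - 1*12)) = 0*(38 - (-5 - 1*12)) = 0*(38 - (-5 - 12)) = 0*(38 - 1*(-17)) = 0*(38 + 17) = 0*55 = 0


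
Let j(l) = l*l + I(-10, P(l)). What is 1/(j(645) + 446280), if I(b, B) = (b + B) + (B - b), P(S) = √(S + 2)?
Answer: 862305/743569910437 - 2*√647/743569910437 ≈ 1.1596e-6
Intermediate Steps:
P(S) = √(2 + S)
I(b, B) = 2*B (I(b, B) = (B + b) + (B - b) = 2*B)
j(l) = l² + 2*√(2 + l) (j(l) = l*l + 2*√(2 + l) = l² + 2*√(2 + l))
1/(j(645) + 446280) = 1/((645² + 2*√(2 + 645)) + 446280) = 1/((416025 + 2*√647) + 446280) = 1/(862305 + 2*√647)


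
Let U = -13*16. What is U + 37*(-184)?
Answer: -7016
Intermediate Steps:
U = -208
U + 37*(-184) = -208 + 37*(-184) = -208 - 6808 = -7016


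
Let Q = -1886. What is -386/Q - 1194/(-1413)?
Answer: 466217/444153 ≈ 1.0497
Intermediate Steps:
-386/Q - 1194/(-1413) = -386/(-1886) - 1194/(-1413) = -386*(-1/1886) - 1194*(-1/1413) = 193/943 + 398/471 = 466217/444153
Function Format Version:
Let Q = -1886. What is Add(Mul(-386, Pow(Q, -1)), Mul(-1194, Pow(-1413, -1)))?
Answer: Rational(466217, 444153) ≈ 1.0497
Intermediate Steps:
Add(Mul(-386, Pow(Q, -1)), Mul(-1194, Pow(-1413, -1))) = Add(Mul(-386, Pow(-1886, -1)), Mul(-1194, Pow(-1413, -1))) = Add(Mul(-386, Rational(-1, 1886)), Mul(-1194, Rational(-1, 1413))) = Add(Rational(193, 943), Rational(398, 471)) = Rational(466217, 444153)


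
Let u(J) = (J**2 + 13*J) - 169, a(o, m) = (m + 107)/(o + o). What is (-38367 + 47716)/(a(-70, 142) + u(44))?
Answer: 1308860/327211 ≈ 4.0000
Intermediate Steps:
a(o, m) = (107 + m)/(2*o) (a(o, m) = (107 + m)/((2*o)) = (107 + m)*(1/(2*o)) = (107 + m)/(2*o))
u(J) = -169 + J**2 + 13*J
(-38367 + 47716)/(a(-70, 142) + u(44)) = (-38367 + 47716)/((1/2)*(107 + 142)/(-70) + (-169 + 44**2 + 13*44)) = 9349/((1/2)*(-1/70)*249 + (-169 + 1936 + 572)) = 9349/(-249/140 + 2339) = 9349/(327211/140) = 9349*(140/327211) = 1308860/327211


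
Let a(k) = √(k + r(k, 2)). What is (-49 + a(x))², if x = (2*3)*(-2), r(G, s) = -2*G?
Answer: 2413 - 196*√3 ≈ 2073.5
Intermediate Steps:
x = -12 (x = 6*(-2) = -12)
a(k) = √(-k) (a(k) = √(k - 2*k) = √(-k))
(-49 + a(x))² = (-49 + √(-1*(-12)))² = (-49 + √12)² = (-49 + 2*√3)²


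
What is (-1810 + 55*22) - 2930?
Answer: -3530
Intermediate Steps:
(-1810 + 55*22) - 2930 = (-1810 + 1210) - 2930 = -600 - 2930 = -3530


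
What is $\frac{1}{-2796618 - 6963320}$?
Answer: $- \frac{1}{9759938} \approx -1.0246 \cdot 10^{-7}$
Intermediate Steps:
$\frac{1}{-2796618 - 6963320} = \frac{1}{-9759938} = - \frac{1}{9759938}$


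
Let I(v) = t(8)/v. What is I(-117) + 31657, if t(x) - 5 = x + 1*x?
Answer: 1234616/39 ≈ 31657.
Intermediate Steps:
t(x) = 5 + 2*x (t(x) = 5 + (x + 1*x) = 5 + (x + x) = 5 + 2*x)
I(v) = 21/v (I(v) = (5 + 2*8)/v = (5 + 16)/v = 21/v)
I(-117) + 31657 = 21/(-117) + 31657 = 21*(-1/117) + 31657 = -7/39 + 31657 = 1234616/39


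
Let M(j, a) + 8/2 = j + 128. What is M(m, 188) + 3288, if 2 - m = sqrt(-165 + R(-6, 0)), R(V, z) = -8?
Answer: 3414 - I*sqrt(173) ≈ 3414.0 - 13.153*I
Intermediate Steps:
m = 2 - I*sqrt(173) (m = 2 - sqrt(-165 - 8) = 2 - sqrt(-173) = 2 - I*sqrt(173) ≈ 2.0 - 13.153*I)
M(j, a) = 124 + j (M(j, a) = -4 + (j + 128) = -4 + (128 + j) = 124 + j)
M(m, 188) + 3288 = (124 + (2 - I*sqrt(173))) + 3288 = (126 - I*sqrt(173)) + 3288 = 3414 - I*sqrt(173)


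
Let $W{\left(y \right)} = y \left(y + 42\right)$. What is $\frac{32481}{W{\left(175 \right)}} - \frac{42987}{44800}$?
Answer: $- \frac{1013043}{9721600} \approx -0.10421$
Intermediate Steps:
$W{\left(y \right)} = y \left(42 + y\right)$
$\frac{32481}{W{\left(175 \right)}} - \frac{42987}{44800} = \frac{32481}{175 \left(42 + 175\right)} - \frac{42987}{44800} = \frac{32481}{175 \cdot 217} - \frac{6141}{6400} = \frac{32481}{37975} - \frac{6141}{6400} = - \frac{1013043}{9721600}$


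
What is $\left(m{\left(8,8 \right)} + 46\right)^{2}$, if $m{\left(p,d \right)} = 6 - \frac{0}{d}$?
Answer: $2704$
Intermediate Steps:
$m{\left(p,d \right)} = 6$ ($m{\left(p,d \right)} = 6 - 0 = 6 + 0 = 6$)
$\left(m{\left(8,8 \right)} + 46\right)^{2} = \left(6 + 46\right)^{2} = 52^{2} = 2704$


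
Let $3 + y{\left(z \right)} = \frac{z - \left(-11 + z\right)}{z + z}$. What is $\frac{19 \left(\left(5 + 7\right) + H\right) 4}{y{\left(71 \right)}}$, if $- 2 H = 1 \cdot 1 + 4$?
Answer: $- \frac{102524}{415} \approx -247.05$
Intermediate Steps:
$y{\left(z \right)} = -3 + \frac{11}{2 z}$ ($y{\left(z \right)} = -3 + \frac{z - \left(-11 + z\right)}{z + z} = -3 + \frac{11}{2 z}$)
$H = - \frac{5}{2}$ ($H = - \frac{1 \cdot 1 + 4}{2} = - \frac{1 + 4}{2} = \left(- \frac{1}{2}\right) 5 = - \frac{5}{2} \approx -2.5$)
$\frac{19 \left(\left(5 + 7\right) + H\right) 4}{y{\left(71 \right)}} = \frac{19 \left(\left(5 + 7\right) - \frac{5}{2}\right) 4}{-3 + \frac{11}{2 \cdot 71}} = \frac{19 \left(12 - \frac{5}{2}\right) 4}{-3 + \frac{11}{2} \cdot \frac{1}{71}} = \frac{19 \cdot \frac{19}{2} \cdot 4}{-3 + \frac{11}{142}} = \frac{\frac{361}{2} \cdot 4}{- \frac{415}{142}} = 722 \left(- \frac{142}{415}\right) = - \frac{102524}{415}$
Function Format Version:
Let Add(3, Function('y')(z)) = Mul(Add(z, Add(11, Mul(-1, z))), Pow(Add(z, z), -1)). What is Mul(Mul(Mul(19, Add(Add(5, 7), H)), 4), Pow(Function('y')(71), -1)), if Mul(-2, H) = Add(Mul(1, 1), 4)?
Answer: Rational(-102524, 415) ≈ -247.05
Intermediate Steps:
Function('y')(z) = Add(-3, Mul(Rational(11, 2), Pow(z, -1))) (Function('y')(z) = Add(-3, Mul(Add(z, Add(11, Mul(-1, z))), Pow(Add(z, z), -1))) = Add(-3, Mul(11, Pow(Mul(2, z), -1))) = Add(-3, Mul(11, Mul(Rational(1, 2), Pow(z, -1)))) = Add(-3, Mul(Rational(11, 2), Pow(z, -1))))
H = Rational(-5, 2) (H = Mul(Rational(-1, 2), Add(Mul(1, 1), 4)) = Mul(Rational(-1, 2), Add(1, 4)) = Mul(Rational(-1, 2), 5) = Rational(-5, 2) ≈ -2.5000)
Mul(Mul(Mul(19, Add(Add(5, 7), H)), 4), Pow(Function('y')(71), -1)) = Mul(Mul(Mul(19, Add(Add(5, 7), Rational(-5, 2))), 4), Pow(Add(-3, Mul(Rational(11, 2), Pow(71, -1))), -1)) = Mul(Mul(Mul(19, Add(12, Rational(-5, 2))), 4), Pow(Add(-3, Mul(Rational(11, 2), Rational(1, 71))), -1)) = Mul(Mul(Mul(19, Rational(19, 2)), 4), Pow(Add(-3, Rational(11, 142)), -1)) = Mul(Mul(Rational(361, 2), 4), Pow(Rational(-415, 142), -1)) = Mul(722, Rational(-142, 415)) = Rational(-102524, 415)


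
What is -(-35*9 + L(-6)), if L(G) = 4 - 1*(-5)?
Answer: 306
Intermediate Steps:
L(G) = 9 (L(G) = 4 + 5 = 9)
-(-35*9 + L(-6)) = -(-35*9 + 9) = -(-315 + 9) = -1*(-306) = 306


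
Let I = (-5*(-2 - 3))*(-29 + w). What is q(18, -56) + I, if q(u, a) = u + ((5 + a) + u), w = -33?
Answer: -1565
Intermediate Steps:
q(u, a) = 5 + a + 2*u (q(u, a) = u + (5 + a + u) = 5 + a + 2*u)
I = -1550 (I = (-5*(-2 - 3))*(-29 - 33) = -5*(-5)*(-62) = 25*(-62) = -1550)
q(18, -56) + I = (5 - 56 + 2*18) - 1550 = (5 - 56 + 36) - 1550 = -15 - 1550 = -1565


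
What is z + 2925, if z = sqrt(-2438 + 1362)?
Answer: 2925 + 2*I*sqrt(269) ≈ 2925.0 + 32.802*I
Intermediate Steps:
z = 2*I*sqrt(269) (z = sqrt(-1076) = 2*I*sqrt(269) ≈ 32.802*I)
z + 2925 = 2*I*sqrt(269) + 2925 = 2925 + 2*I*sqrt(269)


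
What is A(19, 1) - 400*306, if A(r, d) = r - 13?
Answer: -122394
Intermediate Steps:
A(r, d) = -13 + r
A(19, 1) - 400*306 = (-13 + 19) - 400*306 = 6 - 122400 = -122394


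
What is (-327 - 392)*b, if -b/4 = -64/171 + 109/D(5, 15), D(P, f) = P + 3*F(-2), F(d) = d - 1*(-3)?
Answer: 13033313/342 ≈ 38109.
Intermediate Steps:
F(d) = 3 + d (F(d) = d + 3 = 3 + d)
D(P, f) = 3 + P (D(P, f) = P + 3*(3 - 2) = P + 3*1 = P + 3 = 3 + P)
b = -18127/342 (b = -4*(-64/171 + 109/(3 + 5)) = -4*(-64*1/171 + 109/8) = -4*(-64/171 + 109*(⅛)) = -4*(-64/171 + 109/8) = -4*18127/1368 = -18127/342 ≈ -53.003)
(-327 - 392)*b = (-327 - 392)*(-18127/342) = -719*(-18127/342) = 13033313/342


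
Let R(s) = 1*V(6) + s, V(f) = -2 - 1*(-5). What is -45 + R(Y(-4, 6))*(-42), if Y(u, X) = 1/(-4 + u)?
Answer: -663/4 ≈ -165.75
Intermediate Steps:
V(f) = 3 (V(f) = -2 + 5 = 3)
R(s) = 3 + s (R(s) = 1*3 + s = 3 + s)
-45 + R(Y(-4, 6))*(-42) = -45 + (3 + 1/(-4 - 4))*(-42) = -45 + (3 + 1/(-8))*(-42) = -45 + (3 - ⅛)*(-42) = -45 + (23/8)*(-42) = -45 - 483/4 = -663/4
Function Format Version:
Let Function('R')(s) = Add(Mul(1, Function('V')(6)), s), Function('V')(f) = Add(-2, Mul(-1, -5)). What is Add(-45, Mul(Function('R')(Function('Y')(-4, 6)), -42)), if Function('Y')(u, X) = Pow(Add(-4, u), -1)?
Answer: Rational(-663, 4) ≈ -165.75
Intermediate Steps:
Function('V')(f) = 3 (Function('V')(f) = Add(-2, 5) = 3)
Function('R')(s) = Add(3, s) (Function('R')(s) = Add(Mul(1, 3), s) = Add(3, s))
Add(-45, Mul(Function('R')(Function('Y')(-4, 6)), -42)) = Add(-45, Mul(Add(3, Pow(Add(-4, -4), -1)), -42)) = Add(-45, Mul(Add(3, Pow(-8, -1)), -42)) = Add(-45, Mul(Add(3, Rational(-1, 8)), -42)) = Add(-45, Mul(Rational(23, 8), -42)) = Add(-45, Rational(-483, 4)) = Rational(-663, 4)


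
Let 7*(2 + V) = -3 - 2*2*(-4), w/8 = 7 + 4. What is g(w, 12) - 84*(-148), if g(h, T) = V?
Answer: 87023/7 ≈ 12432.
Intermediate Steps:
w = 88 (w = 8*(7 + 4) = 8*11 = 88)
V = -⅐ (V = -2 + (-3 - 2*2*(-4))/7 = -2 + (-3 - 4*(-4))/7 = -2 + (-3 + 16)/7 = -2 + (⅐)*13 = -2 + 13/7 = -⅐ ≈ -0.14286)
g(h, T) = -⅐
g(w, 12) - 84*(-148) = -⅐ - 84*(-148) = -⅐ + 12432 = 87023/7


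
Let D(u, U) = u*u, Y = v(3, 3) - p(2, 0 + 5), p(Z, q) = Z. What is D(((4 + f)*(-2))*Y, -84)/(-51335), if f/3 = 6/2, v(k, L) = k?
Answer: -676/51335 ≈ -0.013168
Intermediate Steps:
f = 9 (f = 3*(6/2) = 3*(6*(½)) = 3*3 = 9)
Y = 1 (Y = 3 - 1*2 = 3 - 2 = 1)
D(u, U) = u²
D(((4 + f)*(-2))*Y, -84)/(-51335) = (((4 + 9)*(-2))*1)²/(-51335) = ((13*(-2))*1)²*(-1/51335) = (-26*1)²*(-1/51335) = (-26)²*(-1/51335) = 676*(-1/51335) = -676/51335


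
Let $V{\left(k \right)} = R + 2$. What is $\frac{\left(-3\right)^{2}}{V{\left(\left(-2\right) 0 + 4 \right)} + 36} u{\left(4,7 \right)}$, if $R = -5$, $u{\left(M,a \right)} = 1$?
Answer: $\frac{3}{11} \approx 0.27273$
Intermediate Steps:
$V{\left(k \right)} = -3$ ($V{\left(k \right)} = -5 + 2 = -3$)
$\frac{\left(-3\right)^{2}}{V{\left(\left(-2\right) 0 + 4 \right)} + 36} u{\left(4,7 \right)} = \frac{\left(-3\right)^{2}}{-3 + 36} \cdot 1 = \frac{1}{33} \cdot 9 \cdot 1 = \frac{3}{11} \cdot 1 = \frac{3}{11}$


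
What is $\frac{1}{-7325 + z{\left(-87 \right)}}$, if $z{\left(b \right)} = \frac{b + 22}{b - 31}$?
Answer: $- \frac{118}{864285} \approx -0.00013653$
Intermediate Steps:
$z{\left(b \right)} = \frac{22 + b}{-31 + b}$
$\frac{1}{-7325 + z{\left(-87 \right)}} = \frac{1}{-7325 + \frac{22 - 87}{-31 - 87}} = \frac{1}{-7325 + \frac{1}{-118} \left(-65\right)} = \frac{1}{-7325 - - \frac{65}{118}} = \frac{1}{-7325 + \frac{65}{118}} = \frac{1}{- \frac{864285}{118}} = - \frac{118}{864285}$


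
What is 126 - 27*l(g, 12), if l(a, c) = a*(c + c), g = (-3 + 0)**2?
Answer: -5706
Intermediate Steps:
g = 9 (g = (-3)**2 = 9)
l(a, c) = 2*a*c (l(a, c) = a*(2*c) = 2*a*c)
126 - 27*l(g, 12) = 126 - 54*9*12 = 126 - 27*216 = 126 - 5832 = -5706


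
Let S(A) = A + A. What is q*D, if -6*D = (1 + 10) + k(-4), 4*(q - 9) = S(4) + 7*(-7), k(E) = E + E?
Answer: 5/8 ≈ 0.62500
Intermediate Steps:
k(E) = 2*E
S(A) = 2*A
q = -5/4 (q = 9 + (2*4 + 7*(-7))/4 = 9 + (8 - 49)/4 = 9 + (1/4)*(-41) = 9 - 41/4 = -5/4 ≈ -1.2500)
D = -1/2 (D = -((1 + 10) + 2*(-4))/6 = -(11 - 8)/6 = -1/6*3 = -1/2 ≈ -0.50000)
q*D = -5/4*(-1/2) = 5/8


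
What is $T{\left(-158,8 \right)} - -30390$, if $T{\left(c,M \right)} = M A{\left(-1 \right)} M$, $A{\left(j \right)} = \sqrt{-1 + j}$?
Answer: $30390 + 64 i \sqrt{2} \approx 30390.0 + 90.51 i$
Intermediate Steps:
$T{\left(c,M \right)} = i \sqrt{2} M^{2}$ ($T{\left(c,M \right)} = M \sqrt{-1 - 1} M = M \sqrt{-2} M = M i \sqrt{2} M = i M \sqrt{2} M = i \sqrt{2} M^{2}$)
$T{\left(-158,8 \right)} - -30390 = i \sqrt{2} \cdot 8^{2} - -30390 = i \sqrt{2} \cdot 64 + 30390 = 64 i \sqrt{2} + 30390 = 30390 + 64 i \sqrt{2}$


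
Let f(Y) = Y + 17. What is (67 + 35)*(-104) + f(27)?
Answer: -10564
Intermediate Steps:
f(Y) = 17 + Y
(67 + 35)*(-104) + f(27) = (67 + 35)*(-104) + (17 + 27) = 102*(-104) + 44 = -10608 + 44 = -10564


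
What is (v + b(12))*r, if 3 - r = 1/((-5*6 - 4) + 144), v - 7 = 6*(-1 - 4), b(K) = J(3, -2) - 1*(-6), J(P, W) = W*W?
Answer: -4277/110 ≈ -38.882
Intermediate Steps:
J(P, W) = W²
b(K) = 10 (b(K) = (-2)² - 1*(-6) = 4 + 6 = 10)
v = -23 (v = 7 + 6*(-1 - 4) = 7 + 6*(-5) = 7 - 30 = -23)
r = 329/110 (r = 3 - 1/((-5*6 - 4) + 144) = 3 - 1/((-30 - 4) + 144) = 3 - 1/(-34 + 144) = 3 - 1/110 = 329/110 ≈ 2.9909)
(v + b(12))*r = (-23 + 10)*(329/110) = -13*329/110 = -4277/110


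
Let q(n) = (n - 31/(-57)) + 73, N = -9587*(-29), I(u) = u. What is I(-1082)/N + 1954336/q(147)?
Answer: 30970956788674/3495027133 ≈ 8861.4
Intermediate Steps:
N = 278023
q(n) = 4192/57 + n (q(n) = (n - 31*(-1/57)) + 73 = (n + 31/57) + 73 = (31/57 + n) + 73 = 4192/57 + n)
I(-1082)/N + 1954336/q(147) = -1082/278023 + 1954336/(4192/57 + 147) = -1082*1/278023 + 1954336/(12571/57) = -1082/278023 + 1954336*(57/12571) = -1082/278023 + 111397152/12571 = 30970956788674/3495027133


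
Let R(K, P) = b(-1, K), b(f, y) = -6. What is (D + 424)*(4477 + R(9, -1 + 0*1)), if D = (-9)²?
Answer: 2257855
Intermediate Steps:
R(K, P) = -6
D = 81
(D + 424)*(4477 + R(9, -1 + 0*1)) = (81 + 424)*(4477 - 6) = 505*4471 = 2257855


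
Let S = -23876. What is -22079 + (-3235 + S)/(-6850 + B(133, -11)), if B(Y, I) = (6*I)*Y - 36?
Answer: -345818345/15664 ≈ -22077.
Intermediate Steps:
B(Y, I) = -36 + 6*I*Y (B(Y, I) = 6*I*Y - 36 = -36 + 6*I*Y)
-22079 + (-3235 + S)/(-6850 + B(133, -11)) = -22079 + (-3235 - 23876)/(-6850 + (-36 + 6*(-11)*133)) = -22079 - 27111/(-6850 + (-36 - 8778)) = -22079 - 27111/(-6850 - 8814) = -22079 - 27111/(-15664) = -22079 - 27111*(-1/15664) = -22079 + 27111/15664 = -345818345/15664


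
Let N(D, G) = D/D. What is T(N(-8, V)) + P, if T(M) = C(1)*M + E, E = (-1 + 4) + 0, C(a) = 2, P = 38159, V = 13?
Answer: 38164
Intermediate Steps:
E = 3 (E = 3 + 0 = 3)
N(D, G) = 1
T(M) = 3 + 2*M (T(M) = 2*M + 3 = 3 + 2*M)
T(N(-8, V)) + P = (3 + 2*1) + 38159 = (3 + 2) + 38159 = 5 + 38159 = 38164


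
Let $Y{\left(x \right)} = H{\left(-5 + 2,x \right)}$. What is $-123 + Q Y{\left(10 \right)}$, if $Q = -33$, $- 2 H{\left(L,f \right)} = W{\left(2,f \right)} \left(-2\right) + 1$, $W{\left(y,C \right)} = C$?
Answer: $- \frac{873}{2} \approx -436.5$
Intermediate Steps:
$H{\left(L,f \right)} = - \frac{1}{2} + f$ ($H{\left(L,f \right)} = - \frac{f \left(-2\right) + 1}{2} = - \frac{- 2 f + 1}{2} = - \frac{1 - 2 f}{2} = - \frac{1}{2} + f$)
$Y{\left(x \right)} = - \frac{1}{2} + x$
$-123 + Q Y{\left(10 \right)} = -123 - 33 \left(- \frac{1}{2} + 10\right) = -123 - \frac{627}{2} = - \frac{873}{2}$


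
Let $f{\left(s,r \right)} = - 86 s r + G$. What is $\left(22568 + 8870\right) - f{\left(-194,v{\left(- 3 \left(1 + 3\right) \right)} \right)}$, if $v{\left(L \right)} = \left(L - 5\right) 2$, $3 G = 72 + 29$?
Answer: $\frac{1795981}{3} \approx 5.9866 \cdot 10^{5}$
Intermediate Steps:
$G = \frac{101}{3}$ ($G = \frac{72 + 29}{3} = \frac{1}{3} \cdot 101 = \frac{101}{3} \approx 33.667$)
$v{\left(L \right)} = -10 + 2 L$ ($v{\left(L \right)} = \left(-5 + L\right) 2 = -10 + 2 L$)
$f{\left(s,r \right)} = \frac{101}{3} - 86 r s$ ($f{\left(s,r \right)} = - 86 s r + \frac{101}{3} = - 86 r s + \frac{101}{3} = \frac{101}{3} - 86 r s$)
$\left(22568 + 8870\right) - f{\left(-194,v{\left(- 3 \left(1 + 3\right) \right)} \right)} = \left(22568 + 8870\right) - \left(\frac{101}{3} - 86 \left(-10 + 2 \left(- 3 \left(1 + 3\right)\right)\right) \left(-194\right)\right) = 31438 - \left(\frac{101}{3} - 86 \left(-10 + 2 \left(\left(-3\right) 4\right)\right) \left(-194\right)\right) = 31438 - \left(\frac{101}{3} - 86 \left(-10 + 2 \left(-12\right)\right) \left(-194\right)\right) = 31438 - \left(\frac{101}{3} - 86 \left(-10 - 24\right) \left(-194\right)\right) = 31438 - \left(\frac{101}{3} - \left(-2924\right) \left(-194\right)\right) = 31438 - \left(\frac{101}{3} - 567256\right) = 31438 - - \frac{1701667}{3} = 31438 + \frac{1701667}{3} = \frac{1795981}{3}$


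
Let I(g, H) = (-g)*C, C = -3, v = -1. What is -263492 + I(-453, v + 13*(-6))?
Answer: -264851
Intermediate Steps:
I(g, H) = 3*g (I(g, H) = -g*(-3) = 3*g)
-263492 + I(-453, v + 13*(-6)) = -263492 + 3*(-453) = -263492 - 1359 = -264851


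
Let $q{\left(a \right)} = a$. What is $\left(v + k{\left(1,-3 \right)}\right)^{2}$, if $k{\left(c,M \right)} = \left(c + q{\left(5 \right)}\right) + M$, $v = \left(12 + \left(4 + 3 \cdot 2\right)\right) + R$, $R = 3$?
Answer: $784$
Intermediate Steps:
$v = 25$ ($v = \left(12 + \left(4 + 3 \cdot 2\right)\right) + 3 = \left(12 + \left(4 + 6\right)\right) + 3 = \left(12 + 10\right) + 3 = 22 + 3 = 25$)
$k{\left(c,M \right)} = 5 + M + c$ ($k{\left(c,M \right)} = \left(c + 5\right) + M = \left(5 + c\right) + M = 5 + M + c$)
$\left(v + k{\left(1,-3 \right)}\right)^{2} = \left(25 + \left(5 - 3 + 1\right)\right)^{2} = \left(25 + 3\right)^{2} = 28^{2} = 784$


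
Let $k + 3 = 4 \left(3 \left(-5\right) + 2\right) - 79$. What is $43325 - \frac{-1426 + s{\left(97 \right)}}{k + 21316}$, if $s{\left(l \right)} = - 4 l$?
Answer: $\frac{458855982}{10591} \approx 43325.0$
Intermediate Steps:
$k = -134$ ($k = -3 - \left(79 - 4 \left(3 \left(-5\right) + 2\right)\right) = -3 - \left(79 - 4 \left(-15 + 2\right)\right) = -3 + \left(4 \left(-13\right) - 79\right) = -3 - 131 = -134$)
$43325 - \frac{-1426 + s{\left(97 \right)}}{k + 21316} = 43325 - \frac{-1426 - 388}{-134 + 21316} = 43325 - \frac{-1426 - 388}{21182} = 43325 - \left(-1814\right) \frac{1}{21182} = 43325 - - \frac{907}{10591} = 43325 + \frac{907}{10591} = \frac{458855982}{10591}$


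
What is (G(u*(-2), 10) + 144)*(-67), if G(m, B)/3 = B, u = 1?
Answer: -11658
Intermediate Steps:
G(m, B) = 3*B
(G(u*(-2), 10) + 144)*(-67) = (3*10 + 144)*(-67) = (30 + 144)*(-67) = 174*(-67) = -11658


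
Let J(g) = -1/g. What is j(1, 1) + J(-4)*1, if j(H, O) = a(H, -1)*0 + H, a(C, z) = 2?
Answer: 5/4 ≈ 1.2500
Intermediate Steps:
j(H, O) = H (j(H, O) = 2*0 + H = 0 + H = H)
j(1, 1) + J(-4)*1 = 1 - 1/(-4)*1 = 1 - 1*(-1/4)*1 = 1 + (1/4)*1 = 1 + 1/4 = 5/4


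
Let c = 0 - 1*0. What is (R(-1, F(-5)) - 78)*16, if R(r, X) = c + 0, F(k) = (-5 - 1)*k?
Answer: -1248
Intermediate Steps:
c = 0 (c = 0 + 0 = 0)
F(k) = -6*k
R(r, X) = 0 (R(r, X) = 0 + 0 = 0)
(R(-1, F(-5)) - 78)*16 = (0 - 78)*16 = -78*16 = -1248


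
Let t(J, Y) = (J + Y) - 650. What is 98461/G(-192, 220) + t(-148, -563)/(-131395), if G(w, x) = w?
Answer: -12937021783/25227840 ≈ -512.81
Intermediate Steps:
t(J, Y) = -650 + J + Y
98461/G(-192, 220) + t(-148, -563)/(-131395) = 98461/(-192) + (-650 - 148 - 563)/(-131395) = 98461*(-1/192) - 1361*(-1/131395) = -98461/192 + 1361/131395 = -12937021783/25227840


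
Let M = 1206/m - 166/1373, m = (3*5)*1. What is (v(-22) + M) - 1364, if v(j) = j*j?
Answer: -5490084/6865 ≈ -799.72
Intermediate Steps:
m = 15 (m = 15*1 = 15)
v(j) = j**2
M = 551116/6865 (M = 1206/15 - 166/1373 = 1206*(1/15) - 166*1/1373 = 402/5 - 166/1373 = 551116/6865 ≈ 80.279)
(v(-22) + M) - 1364 = ((-22)**2 + 551116/6865) - 1364 = (484 + 551116/6865) - 1364 = 3873776/6865 - 1364 = -5490084/6865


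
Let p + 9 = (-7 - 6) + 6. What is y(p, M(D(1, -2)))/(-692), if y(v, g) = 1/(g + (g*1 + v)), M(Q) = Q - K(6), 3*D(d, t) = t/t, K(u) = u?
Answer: 3/56744 ≈ 5.2869e-5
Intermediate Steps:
D(d, t) = 1/3 (D(d, t) = (t/t)/3 = (1/3)*1 = 1/3)
M(Q) = -6 + Q (M(Q) = Q - 1*6 = Q - 6 = -6 + Q)
p = -16 (p = -9 + ((-7 - 6) + 6) = -9 + (-13 + 6) = -9 - 7 = -16)
y(v, g) = 1/(v + 2*g) (y(v, g) = 1/(g + (g + v)) = 1/(v + 2*g))
y(p, M(D(1, -2)))/(-692) = 1/(-16 + 2*(-6 + 1/3)*(-692)) = -1/692/(-16 + 2*(-17/3)) = -1/692/(-16 - 34/3) = -1/692/(-82/3) = -3/82*(-1/692) = 3/56744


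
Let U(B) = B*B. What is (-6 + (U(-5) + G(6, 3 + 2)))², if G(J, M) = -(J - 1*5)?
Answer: 324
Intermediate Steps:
U(B) = B²
G(J, M) = 5 - J (G(J, M) = -(J - 5) = -(-5 + J) = 5 - J)
(-6 + (U(-5) + G(6, 3 + 2)))² = (-6 + ((-5)² + (5 - 1*6)))² = (-6 + (25 + (5 - 6)))² = (-6 + (25 - 1))² = (-6 + 24)² = 18² = 324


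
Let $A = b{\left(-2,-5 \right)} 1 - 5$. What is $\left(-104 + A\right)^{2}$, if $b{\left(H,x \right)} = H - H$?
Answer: $11881$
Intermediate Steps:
$b{\left(H,x \right)} = 0$
$A = -5$ ($A = 0 \cdot 1 - 5 = 0 - 5 = -5$)
$\left(-104 + A\right)^{2} = \left(-104 - 5\right)^{2} = \left(-109\right)^{2} = 11881$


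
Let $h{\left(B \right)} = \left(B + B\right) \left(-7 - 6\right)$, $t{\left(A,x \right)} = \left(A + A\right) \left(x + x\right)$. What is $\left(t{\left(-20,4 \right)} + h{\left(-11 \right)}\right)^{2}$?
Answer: $1156$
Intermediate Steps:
$t{\left(A,x \right)} = 4 A x$ ($t{\left(A,x \right)} = 2 A 2 x = 4 A x$)
$h{\left(B \right)} = - 26 B$ ($h{\left(B \right)} = 2 B \left(-13\right) = - 26 B$)
$\left(t{\left(-20,4 \right)} + h{\left(-11 \right)}\right)^{2} = \left(4 \left(-20\right) 4 - -286\right)^{2} = \left(-320 + 286\right)^{2} = \left(-34\right)^{2} = 1156$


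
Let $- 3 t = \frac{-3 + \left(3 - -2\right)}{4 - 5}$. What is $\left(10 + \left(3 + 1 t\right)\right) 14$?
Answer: $\frac{574}{3} \approx 191.33$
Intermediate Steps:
$t = \frac{2}{3}$ ($t = - \frac{\left(-3 + \left(3 - -2\right)\right) \frac{1}{4 - 5}}{3} = - \frac{\left(-3 + \left(3 + 2\right)\right) \frac{1}{-1}}{3} = - \frac{\left(-3 + 5\right) \left(-1\right)}{3} = - \frac{2 \left(-1\right)}{3} = \left(- \frac{1}{3}\right) \left(-2\right) = \frac{2}{3} \approx 0.66667$)
$\left(10 + \left(3 + 1 t\right)\right) 14 = \left(10 + \left(3 + 1 \cdot \frac{2}{3}\right)\right) 14 = \left(10 + \left(3 + \frac{2}{3}\right)\right) 14 = \left(10 + \frac{11}{3}\right) 14 = \frac{41}{3} \cdot 14 = \frac{574}{3}$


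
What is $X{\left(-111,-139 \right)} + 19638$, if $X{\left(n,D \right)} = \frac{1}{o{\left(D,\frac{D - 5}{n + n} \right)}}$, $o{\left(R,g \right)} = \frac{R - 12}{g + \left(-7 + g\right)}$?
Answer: $\frac{109717717}{5587} \approx 19638.0$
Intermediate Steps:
$o{\left(R,g \right)} = \frac{-12 + R}{-7 + 2 g}$
$X{\left(n,D \right)} = \frac{-7 + \frac{-5 + D}{n}}{-12 + D}$ ($X{\left(n,D \right)} = \frac{1}{\frac{1}{-7 + 2 \frac{D - 5}{n + n}} \left(-12 + D\right)} = \frac{1}{\frac{1}{-7 + 2 \frac{-5 + D}{2 n}} \left(-12 + D\right)} = \frac{1}{\frac{1}{-7 + \frac{-5 + D}{n}} \left(-12 + D\right)} = \frac{-7 + \frac{-5 + D}{n}}{-12 + D}$)
$X{\left(-111,-139 \right)} + 19638 = \frac{-5 - 139 - -777}{\left(-111\right) \left(-12 - 139\right)} + 19638 = - \frac{-5 - 139 + 777}{111 \left(-151\right)} + 19638 = \left(- \frac{1}{111}\right) \left(- \frac{1}{151}\right) 633 + 19638 = \frac{211}{5587} + 19638 = \frac{109717717}{5587}$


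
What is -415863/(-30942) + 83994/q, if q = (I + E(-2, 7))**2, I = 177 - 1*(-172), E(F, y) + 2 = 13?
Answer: 58122209/4125600 ≈ 14.088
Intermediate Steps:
E(F, y) = 11 (E(F, y) = -2 + 13 = 11)
I = 349 (I = 177 + 172 = 349)
q = 129600 (q = (349 + 11)**2 = 360**2 = 129600)
-415863/(-30942) + 83994/q = -415863/(-30942) + 83994/129600 = -415863*(-1/30942) + 83994*(1/129600) = 46207/3438 + 13999/21600 = 58122209/4125600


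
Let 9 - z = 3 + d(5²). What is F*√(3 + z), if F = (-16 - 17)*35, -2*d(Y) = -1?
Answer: -1155*√34/2 ≈ -3367.4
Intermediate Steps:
d(Y) = ½ (d(Y) = -½*(-1) = ½)
F = -1155 (F = -33*35 = -1155)
z = 11/2 (z = 9 - (3 + ½) = 9 - 1*7/2 = 9 - 7/2 = 11/2 ≈ 5.5000)
F*√(3 + z) = -1155*√(3 + 11/2) = -1155*√34/2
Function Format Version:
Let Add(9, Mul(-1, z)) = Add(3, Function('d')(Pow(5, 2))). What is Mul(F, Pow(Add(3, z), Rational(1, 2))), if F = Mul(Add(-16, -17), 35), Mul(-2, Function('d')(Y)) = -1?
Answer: Mul(Rational(-1155, 2), Pow(34, Rational(1, 2))) ≈ -3367.4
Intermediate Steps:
Function('d')(Y) = Rational(1, 2) (Function('d')(Y) = Mul(Rational(-1, 2), -1) = Rational(1, 2))
F = -1155 (F = Mul(-33, 35) = -1155)
z = Rational(11, 2) (z = Add(9, Mul(-1, Add(3, Rational(1, 2)))) = Add(9, Mul(-1, Rational(7, 2))) = Add(9, Rational(-7, 2)) = Rational(11, 2) ≈ 5.5000)
Mul(F, Pow(Add(3, z), Rational(1, 2))) = Mul(-1155, Pow(Add(3, Rational(11, 2)), Rational(1, 2))) = Mul(-1155, Pow(Rational(17, 2), Rational(1, 2))) = Mul(-1155, Mul(Rational(1, 2), Pow(34, Rational(1, 2)))) = Mul(Rational(-1155, 2), Pow(34, Rational(1, 2)))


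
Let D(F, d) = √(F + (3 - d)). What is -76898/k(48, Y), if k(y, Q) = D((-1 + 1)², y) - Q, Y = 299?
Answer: 11496251/44723 + 115347*I*√5/44723 ≈ 257.05 + 5.7671*I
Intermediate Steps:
D(F, d) = √(3 + F - d)
k(y, Q) = √(3 - y) - Q (k(y, Q) = √(3 + (-1 + 1)² - y) - Q = √(3 + 0² - y) - Q = √(3 + 0 - y) - Q = √(3 - y) - Q)
-76898/k(48, Y) = -76898/(√(3 - 1*48) - 1*299) = -76898/(√(3 - 48) - 299) = -76898/(√(-45) - 299) = -76898/(3*I*√5 - 299) = -76898/(-299 + 3*I*√5)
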